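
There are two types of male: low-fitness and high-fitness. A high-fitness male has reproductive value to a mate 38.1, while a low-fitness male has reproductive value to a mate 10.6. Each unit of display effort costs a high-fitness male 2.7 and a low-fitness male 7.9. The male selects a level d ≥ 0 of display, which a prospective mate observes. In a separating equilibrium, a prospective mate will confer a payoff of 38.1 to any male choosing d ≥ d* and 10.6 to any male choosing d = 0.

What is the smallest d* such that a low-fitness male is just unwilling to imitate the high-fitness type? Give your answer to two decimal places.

3.48

A low-fitness male choosing d = 0 receives 10.6.
Imitating at d* instead would pay 38.1 at cost 7.9·d*, netting 38.1 − 7.9·d*.
Indifference: 10.6 = 38.1 − 7.9·d*, so d* = (38.1 − 10.6) / 7.9 ≈ 3.48.
This is the low-fitness type's binding incentive-compatibility constraint; any d ≥ 3.48 sustains separation on that side.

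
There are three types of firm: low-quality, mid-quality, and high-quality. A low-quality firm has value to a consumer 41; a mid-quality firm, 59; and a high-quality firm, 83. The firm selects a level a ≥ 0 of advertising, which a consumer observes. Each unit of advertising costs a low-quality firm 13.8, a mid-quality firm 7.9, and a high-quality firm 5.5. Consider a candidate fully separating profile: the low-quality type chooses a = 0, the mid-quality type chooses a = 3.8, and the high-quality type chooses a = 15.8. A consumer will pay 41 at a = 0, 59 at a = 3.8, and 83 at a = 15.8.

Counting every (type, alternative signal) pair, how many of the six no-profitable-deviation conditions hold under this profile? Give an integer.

3

Mid-quality (own payoff 59 − 7.9×3.8 = 28.98): to a=0 gives 41 → profitable ✗; to a=15.8 gives 83 − 7.9×15.8 = -41.82 → no gain ✓.
High-quality (own payoff 83 − 5.5×15.8 = -3.9): to a=0 gives 41 → profitable ✗; to a=3.8 gives 59 − 5.5×3.8 = 38.1 → profitable ✗.
Low-quality (own payoff 41): to a=3.8 gives 59 − 13.8×3.8 = 6.56 → no gain ✓; to a=15.8 gives 83 − 13.8×15.8 = -135.04 → no gain ✓.
3 of the 6 constraints hold; not an equilibrium.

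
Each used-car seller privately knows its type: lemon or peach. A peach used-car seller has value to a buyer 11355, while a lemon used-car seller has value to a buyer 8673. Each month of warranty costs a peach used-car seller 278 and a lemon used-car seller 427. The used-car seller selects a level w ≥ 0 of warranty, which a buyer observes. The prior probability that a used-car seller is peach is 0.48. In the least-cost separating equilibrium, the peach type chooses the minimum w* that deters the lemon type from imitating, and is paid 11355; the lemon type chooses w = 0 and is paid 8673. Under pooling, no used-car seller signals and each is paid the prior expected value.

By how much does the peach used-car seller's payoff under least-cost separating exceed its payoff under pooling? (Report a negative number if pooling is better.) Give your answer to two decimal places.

-351.49

Least-cost separating signal: w* solves 8673 = 11355 − 427·w*, so w* = (11355 − 8673)/427 ≈ 6.2810.
Peach type's separating payoff: 11355 − 278 × w* = 11355 − 278 × (11355 − 8673)/427 = 11355 − 745596/427 ≈ 9608.8735.
Pooling payoff: 0.48 × 11355 + 0.52 × 8673 = 9960.36.
Difference: 9608.8735 − 9960.36 = -351.4865, i.e. -351.49 to two decimal places.
The peach type would prefer the pooling outcome.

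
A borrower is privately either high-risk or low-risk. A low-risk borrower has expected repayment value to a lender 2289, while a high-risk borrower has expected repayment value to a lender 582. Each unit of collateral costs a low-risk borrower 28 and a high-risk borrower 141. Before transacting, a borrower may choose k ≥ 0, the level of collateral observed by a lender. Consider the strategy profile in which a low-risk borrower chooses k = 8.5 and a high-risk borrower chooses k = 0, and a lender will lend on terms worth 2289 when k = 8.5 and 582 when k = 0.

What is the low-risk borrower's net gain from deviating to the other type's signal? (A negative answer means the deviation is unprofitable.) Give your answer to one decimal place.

Playing k = 8.5 the low-risk borrower receives 2289 − 28 × 8.5 = 2051.
Deviating to k = 0 yields 582 instead.
Gain from deviating: 582 − 2051 = -1469.0.
The gain is negative, so the low-risk type's incentive-compatibility constraint is satisfied.

-1469.0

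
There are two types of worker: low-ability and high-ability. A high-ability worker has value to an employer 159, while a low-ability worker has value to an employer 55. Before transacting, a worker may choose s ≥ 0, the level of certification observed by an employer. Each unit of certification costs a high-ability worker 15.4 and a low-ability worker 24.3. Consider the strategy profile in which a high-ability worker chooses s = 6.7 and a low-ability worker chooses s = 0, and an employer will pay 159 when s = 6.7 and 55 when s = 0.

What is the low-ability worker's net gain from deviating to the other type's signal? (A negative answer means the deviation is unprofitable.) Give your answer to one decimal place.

-58.8

Playing s = 0 the low-ability worker receives 55.
Deviating to s = 6.7 brings payment 159 at cost 24.3 × 6.7 = 162.81, netting -3.81.
Gain from deviating: -3.81 − 55 = -58.81, i.e. -58.8 to one decimal place.
The gain is negative, so the low-ability type's incentive-compatibility constraint is satisfied.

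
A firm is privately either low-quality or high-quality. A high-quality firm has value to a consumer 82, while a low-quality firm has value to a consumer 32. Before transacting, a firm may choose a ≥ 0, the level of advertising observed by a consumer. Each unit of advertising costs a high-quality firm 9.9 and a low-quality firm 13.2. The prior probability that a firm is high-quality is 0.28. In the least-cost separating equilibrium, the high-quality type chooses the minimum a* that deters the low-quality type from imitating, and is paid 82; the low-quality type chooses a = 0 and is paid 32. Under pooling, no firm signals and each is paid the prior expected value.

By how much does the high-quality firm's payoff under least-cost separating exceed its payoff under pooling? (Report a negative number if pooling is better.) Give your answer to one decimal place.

-1.5

Least-cost separating signal: a* solves 32 = 82 − 13.2·a*, so a* = (82 − 32)/13.2 ≈ 3.7879.
High-quality type's separating payoff: 82 − 9.9 × a* = 82 − 9.9 × (82 − 32)/13.2 = 82 − 495/13.2 = 44.5.
Pooling payoff: 0.28 × 82 + 0.72 × 32 = 46.
Difference: 44.5 − 46 = -1.5.
The high-quality type would prefer the pooling outcome.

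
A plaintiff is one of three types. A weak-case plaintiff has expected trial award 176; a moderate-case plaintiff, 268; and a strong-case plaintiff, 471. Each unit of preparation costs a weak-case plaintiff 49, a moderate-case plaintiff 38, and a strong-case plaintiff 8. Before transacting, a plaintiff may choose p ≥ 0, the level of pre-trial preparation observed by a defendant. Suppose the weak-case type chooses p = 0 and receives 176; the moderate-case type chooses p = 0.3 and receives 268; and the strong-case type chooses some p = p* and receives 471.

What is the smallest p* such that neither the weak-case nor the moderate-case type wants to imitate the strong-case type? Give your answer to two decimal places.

Moderate-case type (on-path payoff 268 − 38×0.3 = 256.6) won't mimic when 256.6 ≥ 471 − 38·p*, i.e. p* ≥ 5.64.
Weak-case type (on-path payoff 176) won't mimic when 176 ≥ 471 − 49·p*, i.e. p* ≥ 6.02.
Both must hold, so p* = max(6.02, 5.64) = 6.02. The weak-case type's constraint binds.

6.02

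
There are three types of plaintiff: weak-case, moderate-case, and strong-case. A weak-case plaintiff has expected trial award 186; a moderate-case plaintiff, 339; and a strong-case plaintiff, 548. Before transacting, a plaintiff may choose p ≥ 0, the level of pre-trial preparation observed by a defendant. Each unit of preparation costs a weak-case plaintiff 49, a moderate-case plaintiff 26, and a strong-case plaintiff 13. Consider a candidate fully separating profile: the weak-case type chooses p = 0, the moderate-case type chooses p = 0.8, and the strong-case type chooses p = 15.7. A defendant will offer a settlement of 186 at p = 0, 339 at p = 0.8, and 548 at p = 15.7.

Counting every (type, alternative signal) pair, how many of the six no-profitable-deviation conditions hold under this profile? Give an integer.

Weak-case (own payoff 186): to p=0.8 gives 339 − 49×0.8 = 299.8 → profitable ✗; to p=15.7 gives 548 − 49×15.7 = -221.3 → no gain ✓.
Moderate-case (own payoff 339 − 26×0.8 = 318.2): to p=0 gives 186 → no gain ✓; to p=15.7 gives 548 − 26×15.7 = 139.8 → no gain ✓.
Strong-case (own payoff 548 − 13×15.7 = 343.9): to p=0 gives 186 → no gain ✓; to p=0.8 gives 339 − 13×0.8 = 328.6 → no gain ✓.
5 of the 6 constraints hold; not an equilibrium.

5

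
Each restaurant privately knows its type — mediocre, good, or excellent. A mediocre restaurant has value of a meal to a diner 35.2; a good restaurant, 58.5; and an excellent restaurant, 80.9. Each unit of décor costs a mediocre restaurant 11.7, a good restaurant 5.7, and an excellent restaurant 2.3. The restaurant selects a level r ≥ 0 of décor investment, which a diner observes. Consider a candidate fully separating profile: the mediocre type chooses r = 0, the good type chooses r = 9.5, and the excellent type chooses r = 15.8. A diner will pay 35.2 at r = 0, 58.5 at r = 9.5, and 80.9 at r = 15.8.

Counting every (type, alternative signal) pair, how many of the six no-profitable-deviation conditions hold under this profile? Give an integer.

Mediocre (own payoff 35.2): to r=9.5 gives 58.5 − 11.7×9.5 = -52.65 → no gain ✓; to r=15.8 gives 80.9 − 11.7×15.8 = -103.96 → no gain ✓.
Good (own payoff 58.5 − 5.7×9.5 = 4.35): to r=0 gives 35.2 → profitable ✗; to r=15.8 gives 80.9 − 5.7×15.8 = -9.16 → no gain ✓.
Excellent (own payoff 80.9 − 2.3×15.8 = 44.56): to r=0 gives 35.2 → no gain ✓; to r=9.5 gives 58.5 − 2.3×9.5 = 36.65 → no gain ✓.
5 of the 6 constraints hold; not an equilibrium.

5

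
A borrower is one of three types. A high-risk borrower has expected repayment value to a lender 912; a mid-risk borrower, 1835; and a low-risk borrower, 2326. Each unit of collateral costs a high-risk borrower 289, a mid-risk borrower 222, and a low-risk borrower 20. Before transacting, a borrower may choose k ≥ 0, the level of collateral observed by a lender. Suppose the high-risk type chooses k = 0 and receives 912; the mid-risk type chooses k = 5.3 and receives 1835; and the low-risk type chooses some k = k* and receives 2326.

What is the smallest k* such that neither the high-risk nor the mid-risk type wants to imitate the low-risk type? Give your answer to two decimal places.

Mid-risk type (on-path payoff 1835 − 222×5.3 = 658.4) won't mimic when 658.4 ≥ 2326 − 222·k*, i.e. k* ≥ 7.51.
High-risk type (on-path payoff 912) won't mimic when 912 ≥ 2326 − 289·k*, i.e. k* ≥ 4.89.
Both must hold, so k* = max(4.89, 7.51) = 7.51. The mid-risk type's constraint binds.

7.51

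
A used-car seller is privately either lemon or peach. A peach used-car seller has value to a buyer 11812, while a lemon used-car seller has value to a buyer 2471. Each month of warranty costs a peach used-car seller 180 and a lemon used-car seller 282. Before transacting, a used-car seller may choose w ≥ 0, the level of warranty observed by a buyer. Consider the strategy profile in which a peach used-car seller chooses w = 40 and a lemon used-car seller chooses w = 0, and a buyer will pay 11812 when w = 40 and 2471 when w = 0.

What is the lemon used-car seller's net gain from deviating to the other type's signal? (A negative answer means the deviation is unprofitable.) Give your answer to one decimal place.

Playing w = 0 the lemon used-car seller receives 2471.
Deviating to w = 40 brings payment 11812 at cost 282 × 40 = 11280, netting 532.
Gain from deviating: 532 − 2471 = -1939.0.
The gain is negative, so the lemon type's incentive-compatibility constraint is satisfied.

-1939.0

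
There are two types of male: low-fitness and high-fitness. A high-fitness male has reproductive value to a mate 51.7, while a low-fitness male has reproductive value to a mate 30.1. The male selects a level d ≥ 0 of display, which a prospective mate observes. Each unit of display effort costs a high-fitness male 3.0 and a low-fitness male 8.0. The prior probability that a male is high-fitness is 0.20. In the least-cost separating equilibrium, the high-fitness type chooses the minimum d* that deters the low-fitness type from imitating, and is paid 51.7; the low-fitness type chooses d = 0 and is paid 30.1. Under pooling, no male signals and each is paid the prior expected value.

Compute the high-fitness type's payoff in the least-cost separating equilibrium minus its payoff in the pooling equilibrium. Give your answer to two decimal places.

9.18

Least-cost separating signal: d* solves 30.1 = 51.7 − 8.0·d*, so d* = (51.7 − 30.1)/8.0 = 2.7.
High-fitness type's separating payoff: 51.7 − 3.0 × d* = 51.7 − 3.0 × (51.7 − 30.1)/8.0 = 51.7 − 64.8/8.0 = 43.6.
Pooling payoff: 0.20 × 51.7 + 0.80 × 30.1 = 34.42.
Difference: 43.6 − 34.42 = 9.18.
The high-fitness type prefers to separate.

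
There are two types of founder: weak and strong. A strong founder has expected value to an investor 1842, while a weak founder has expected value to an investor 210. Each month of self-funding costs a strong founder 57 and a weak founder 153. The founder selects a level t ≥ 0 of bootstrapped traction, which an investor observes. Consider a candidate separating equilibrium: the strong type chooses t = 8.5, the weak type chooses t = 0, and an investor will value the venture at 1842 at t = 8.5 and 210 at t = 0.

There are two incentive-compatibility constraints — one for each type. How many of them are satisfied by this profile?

Strong type: signal → 1842 − 57 × 8.5 = 1357.5; deviate to 0 → 210. IC holds (1357.5 ≥ 210).
Weak type: stay at 0 → 210; mimic → 1842 − 153 × 8.5 = 541.5. IC fails (210 < 541.5).
1 of 2 constraints hold, so this profile is not an equilibrium.

1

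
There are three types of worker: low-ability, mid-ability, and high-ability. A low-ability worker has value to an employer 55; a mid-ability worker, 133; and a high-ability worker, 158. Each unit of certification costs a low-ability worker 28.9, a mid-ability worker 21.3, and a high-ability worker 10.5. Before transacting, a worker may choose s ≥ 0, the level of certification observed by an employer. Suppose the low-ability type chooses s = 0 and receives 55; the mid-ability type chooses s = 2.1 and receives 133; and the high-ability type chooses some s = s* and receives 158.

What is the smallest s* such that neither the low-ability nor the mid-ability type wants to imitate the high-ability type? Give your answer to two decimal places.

Low-ability type (on-path payoff 55) won't mimic when 55 ≥ 158 − 28.9·s*, i.e. s* ≥ 3.56.
Mid-ability type (on-path payoff 133 − 21.3×2.1 = 88.27) won't mimic when 88.27 ≥ 158 − 21.3·s*, i.e. s* ≥ 3.27.
Both must hold, so s* = max(3.56, 3.27) = 3.56. The low-ability type's constraint binds.

3.56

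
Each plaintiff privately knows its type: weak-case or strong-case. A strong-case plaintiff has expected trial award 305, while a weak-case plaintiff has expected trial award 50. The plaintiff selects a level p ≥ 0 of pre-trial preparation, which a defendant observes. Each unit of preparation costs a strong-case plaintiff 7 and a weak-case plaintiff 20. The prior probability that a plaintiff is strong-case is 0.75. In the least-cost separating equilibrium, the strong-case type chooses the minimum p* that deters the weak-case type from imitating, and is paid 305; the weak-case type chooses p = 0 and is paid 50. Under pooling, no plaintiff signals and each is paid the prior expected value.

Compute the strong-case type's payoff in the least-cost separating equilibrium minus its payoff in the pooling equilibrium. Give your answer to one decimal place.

-25.5

Least-cost separating signal: p* solves 50 = 305 − 20·p*, so p* = (305 − 50)/20 = 12.75.
Strong-case type's separating payoff: 305 − 7 × p* = 305 − 7 × (305 − 50)/20 = 305 − 1785/20 = 215.75.
Pooling payoff: 0.75 × 305 + 0.25 × 50 = 241.25.
Difference: 215.75 − 241.25 = -25.5.
The strong-case type would prefer the pooling outcome.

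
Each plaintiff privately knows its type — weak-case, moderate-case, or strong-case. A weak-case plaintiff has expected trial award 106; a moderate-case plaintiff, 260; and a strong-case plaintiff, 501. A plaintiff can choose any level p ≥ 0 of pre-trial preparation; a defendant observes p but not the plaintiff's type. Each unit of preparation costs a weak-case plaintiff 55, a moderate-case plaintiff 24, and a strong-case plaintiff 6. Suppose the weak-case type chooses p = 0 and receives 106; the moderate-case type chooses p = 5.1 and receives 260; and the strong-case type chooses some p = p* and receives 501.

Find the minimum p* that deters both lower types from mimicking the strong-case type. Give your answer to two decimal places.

15.14

Weak-case type (on-path payoff 106) won't mimic when 106 ≥ 501 − 55·p*, i.e. p* ≥ 7.18.
Moderate-case type (on-path payoff 260 − 24×5.1 = 137.6) won't mimic when 137.6 ≥ 501 − 24·p*, i.e. p* ≥ 15.14.
Both must hold, so p* = max(7.18, 15.14) = 15.14. The moderate-case type's constraint binds.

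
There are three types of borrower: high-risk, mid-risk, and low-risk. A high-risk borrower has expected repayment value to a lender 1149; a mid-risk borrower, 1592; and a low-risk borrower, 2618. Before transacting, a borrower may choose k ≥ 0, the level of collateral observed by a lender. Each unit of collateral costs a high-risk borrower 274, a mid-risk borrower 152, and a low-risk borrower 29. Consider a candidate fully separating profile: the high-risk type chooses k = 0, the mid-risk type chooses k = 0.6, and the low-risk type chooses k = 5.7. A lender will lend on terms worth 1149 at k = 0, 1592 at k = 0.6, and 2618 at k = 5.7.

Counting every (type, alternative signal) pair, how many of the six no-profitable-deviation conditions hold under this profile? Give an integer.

4

High-risk (own payoff 1149): to k=0.6 gives 1592 − 274×0.6 = 1427.6 → profitable ✗; to k=5.7 gives 2618 − 274×5.7 = 1056.2 → no gain ✓.
Low-risk (own payoff 2618 − 29×5.7 = 2452.7): to k=0 gives 1149 → no gain ✓; to k=0.6 gives 1592 − 29×0.6 = 1574.6 → no gain ✓.
Mid-risk (own payoff 1592 − 152×0.6 = 1500.8): to k=0 gives 1149 → no gain ✓; to k=5.7 gives 2618 − 152×5.7 = 1751.6 → profitable ✗.
4 of the 6 constraints hold; not an equilibrium.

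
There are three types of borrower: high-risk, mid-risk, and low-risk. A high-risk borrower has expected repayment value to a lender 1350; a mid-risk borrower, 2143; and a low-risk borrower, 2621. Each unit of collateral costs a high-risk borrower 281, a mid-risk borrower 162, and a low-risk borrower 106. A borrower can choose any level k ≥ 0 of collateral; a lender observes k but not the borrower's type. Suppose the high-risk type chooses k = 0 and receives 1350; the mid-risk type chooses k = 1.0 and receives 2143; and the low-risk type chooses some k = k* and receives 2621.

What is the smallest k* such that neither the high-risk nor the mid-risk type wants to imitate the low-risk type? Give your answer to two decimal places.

Mid-risk type (on-path payoff 2143 − 162×1.0 = 1981) won't mimic when 1981 ≥ 2621 − 162·k*, i.e. k* ≥ 3.95.
High-risk type (on-path payoff 1350) won't mimic when 1350 ≥ 2621 − 281·k*, i.e. k* ≥ 4.52.
Both must hold, so k* = max(4.52, 3.95) = 4.52. The high-risk type's constraint binds.

4.52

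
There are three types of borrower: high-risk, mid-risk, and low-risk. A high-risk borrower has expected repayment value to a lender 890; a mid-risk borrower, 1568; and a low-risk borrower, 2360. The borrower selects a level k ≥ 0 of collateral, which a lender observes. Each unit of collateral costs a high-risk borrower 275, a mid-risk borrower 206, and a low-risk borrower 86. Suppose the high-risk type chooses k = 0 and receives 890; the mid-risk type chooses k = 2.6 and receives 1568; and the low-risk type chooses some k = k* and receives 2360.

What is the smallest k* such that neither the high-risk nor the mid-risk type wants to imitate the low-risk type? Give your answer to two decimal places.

6.44

Mid-risk type (on-path payoff 1568 − 206×2.6 = 1032.4) won't mimic when 1032.4 ≥ 2360 − 206·k*, i.e. k* ≥ 6.44.
High-risk type (on-path payoff 890) won't mimic when 890 ≥ 2360 − 275·k*, i.e. k* ≥ 5.35.
Both must hold, so k* = max(5.35, 6.44) = 6.44. The mid-risk type's constraint binds.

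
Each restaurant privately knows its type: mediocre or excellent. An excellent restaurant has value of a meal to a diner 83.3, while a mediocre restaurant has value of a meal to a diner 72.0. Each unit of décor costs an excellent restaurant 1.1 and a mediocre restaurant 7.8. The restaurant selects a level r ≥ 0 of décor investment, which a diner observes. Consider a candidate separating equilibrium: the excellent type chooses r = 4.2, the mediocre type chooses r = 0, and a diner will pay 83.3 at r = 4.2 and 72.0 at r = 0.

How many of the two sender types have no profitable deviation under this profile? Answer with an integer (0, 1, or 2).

Excellent type: signal → 83.3 − 1.1 × 4.2 = 78.68; deviate to 0 → 72.0. IC holds (78.68 ≥ 72.0).
Mediocre type: stay at 0 → 72.0; mimic → 83.3 − 7.8 × 4.2 = 50.54. IC holds (72.0 ≥ 50.54).
2 of 2 constraints hold, so this is a separating equilibrium.

2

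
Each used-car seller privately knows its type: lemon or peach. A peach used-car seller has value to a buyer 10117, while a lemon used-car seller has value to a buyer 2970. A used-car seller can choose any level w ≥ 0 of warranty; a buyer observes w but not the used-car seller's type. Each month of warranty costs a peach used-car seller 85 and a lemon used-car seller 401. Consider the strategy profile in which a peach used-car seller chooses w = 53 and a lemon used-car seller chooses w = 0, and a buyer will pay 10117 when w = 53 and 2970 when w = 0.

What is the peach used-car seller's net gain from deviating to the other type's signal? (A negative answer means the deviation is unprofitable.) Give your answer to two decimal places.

-2642.00

Playing w = 53 the peach used-car seller receives 10117 − 85 × 53 = 5612.
Deviating to w = 0 yields 2970 instead.
Gain from deviating: 2970 − 5612 = -2642.00.
The gain is negative, so the peach type's incentive-compatibility constraint is satisfied.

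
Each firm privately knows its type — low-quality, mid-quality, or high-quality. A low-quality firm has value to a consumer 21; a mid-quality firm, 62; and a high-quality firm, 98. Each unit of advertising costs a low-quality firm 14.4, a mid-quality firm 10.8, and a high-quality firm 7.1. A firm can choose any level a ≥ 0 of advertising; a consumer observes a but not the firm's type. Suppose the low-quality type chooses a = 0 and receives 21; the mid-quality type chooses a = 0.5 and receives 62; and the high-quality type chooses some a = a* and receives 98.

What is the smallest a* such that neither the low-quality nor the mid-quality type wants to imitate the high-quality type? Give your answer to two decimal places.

5.35

Low-quality type (on-path payoff 21) won't mimic when 21 ≥ 98 − 14.4·a*, i.e. a* ≥ 5.35.
Mid-quality type (on-path payoff 62 − 10.8×0.5 = 56.6) won't mimic when 56.6 ≥ 98 − 10.8·a*, i.e. a* ≥ 3.83.
Both must hold, so a* = max(5.35, 3.83) = 5.35. The low-quality type's constraint binds.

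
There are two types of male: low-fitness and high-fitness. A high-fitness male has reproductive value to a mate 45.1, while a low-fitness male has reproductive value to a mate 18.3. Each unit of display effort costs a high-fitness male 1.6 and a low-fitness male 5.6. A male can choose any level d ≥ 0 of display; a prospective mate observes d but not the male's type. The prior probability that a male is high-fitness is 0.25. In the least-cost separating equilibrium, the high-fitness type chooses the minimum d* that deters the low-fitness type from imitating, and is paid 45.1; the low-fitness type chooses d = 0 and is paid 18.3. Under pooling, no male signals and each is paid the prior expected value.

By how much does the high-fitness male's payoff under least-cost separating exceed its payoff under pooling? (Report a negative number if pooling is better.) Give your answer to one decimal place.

Least-cost separating signal: d* solves 18.3 = 45.1 − 5.6·d*, so d* = (45.1 − 18.3)/5.6 ≈ 4.7857.
High-fitness type's separating payoff: 45.1 − 1.6 × d* = 45.1 − 1.6 × (45.1 − 18.3)/5.6 = 45.1 − 42.88/5.6 ≈ 37.443.
Pooling payoff: 0.25 × 45.1 + 0.75 × 18.3 = 25.
Difference: 37.443 − 25 = 12.443, i.e. 12.4 to one decimal place.
The high-fitness type prefers to separate.

12.4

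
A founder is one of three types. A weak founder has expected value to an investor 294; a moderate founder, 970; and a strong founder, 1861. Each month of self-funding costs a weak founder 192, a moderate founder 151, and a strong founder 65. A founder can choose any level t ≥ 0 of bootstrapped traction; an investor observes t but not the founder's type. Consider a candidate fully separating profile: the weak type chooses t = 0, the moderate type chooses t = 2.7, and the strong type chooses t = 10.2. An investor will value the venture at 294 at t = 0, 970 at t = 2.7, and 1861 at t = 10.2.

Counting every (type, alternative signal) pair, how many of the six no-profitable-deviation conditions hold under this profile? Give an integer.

Strong (own payoff 1861 − 65×10.2 = 1198): to t=0 gives 294 → no gain ✓; to t=2.7 gives 970 − 65×2.7 = 794.5 → no gain ✓.
Weak (own payoff 294): to t=2.7 gives 970 − 192×2.7 = 451.6 → profitable ✗; to t=10.2 gives 1861 − 192×10.2 = -97.4 → no gain ✓.
Moderate (own payoff 970 − 151×2.7 = 562.3): to t=0 gives 294 → no gain ✓; to t=10.2 gives 1861 − 151×10.2 = 320.8 → no gain ✓.
5 of the 6 constraints hold; not an equilibrium.

5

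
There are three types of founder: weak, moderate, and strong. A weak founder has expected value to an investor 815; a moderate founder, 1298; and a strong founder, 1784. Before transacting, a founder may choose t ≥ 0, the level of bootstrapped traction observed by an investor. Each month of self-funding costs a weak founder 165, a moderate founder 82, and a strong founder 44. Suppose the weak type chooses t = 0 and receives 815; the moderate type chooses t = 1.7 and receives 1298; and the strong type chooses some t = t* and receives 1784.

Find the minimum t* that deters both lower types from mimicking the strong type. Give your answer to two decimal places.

7.63

Weak type (on-path payoff 815) won't mimic when 815 ≥ 1784 − 165·t*, i.e. t* ≥ 5.87.
Moderate type (on-path payoff 1298 − 82×1.7 = 1158.6) won't mimic when 1158.6 ≥ 1784 − 82·t*, i.e. t* ≥ 7.63.
Both must hold, so t* = max(5.87, 7.63) = 7.63. The moderate type's constraint binds.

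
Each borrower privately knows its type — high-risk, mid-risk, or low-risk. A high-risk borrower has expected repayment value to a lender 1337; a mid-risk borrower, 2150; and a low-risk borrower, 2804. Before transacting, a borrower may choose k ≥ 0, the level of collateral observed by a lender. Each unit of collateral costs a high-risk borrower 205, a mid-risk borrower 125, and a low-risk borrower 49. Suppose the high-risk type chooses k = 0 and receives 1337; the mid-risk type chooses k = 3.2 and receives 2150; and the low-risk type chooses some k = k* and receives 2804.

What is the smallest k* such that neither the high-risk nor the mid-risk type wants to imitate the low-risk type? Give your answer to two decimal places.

8.43

High-risk type (on-path payoff 1337) won't mimic when 1337 ≥ 2804 − 205·k*, i.e. k* ≥ 7.16.
Mid-risk type (on-path payoff 2150 − 125×3.2 = 1750) won't mimic when 1750 ≥ 2804 − 125·k*, i.e. k* ≥ 8.43.
Both must hold, so k* = max(7.16, 8.43) = 8.43. The mid-risk type's constraint binds.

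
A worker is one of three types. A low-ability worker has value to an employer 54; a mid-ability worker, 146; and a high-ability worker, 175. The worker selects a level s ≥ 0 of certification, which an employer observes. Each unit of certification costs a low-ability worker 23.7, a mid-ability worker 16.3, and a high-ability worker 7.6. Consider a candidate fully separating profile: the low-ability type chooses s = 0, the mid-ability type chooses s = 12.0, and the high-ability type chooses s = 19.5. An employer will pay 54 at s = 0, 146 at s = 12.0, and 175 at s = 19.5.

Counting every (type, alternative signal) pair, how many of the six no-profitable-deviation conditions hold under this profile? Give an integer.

Low-ability (own payoff 54): to s=12.0 gives 146 − 23.7×12.0 = -138.4 → no gain ✓; to s=19.5 gives 175 − 23.7×19.5 = -287.15 → no gain ✓.
Mid-ability (own payoff 146 − 16.3×12.0 = -49.6): to s=0 gives 54 → profitable ✗; to s=19.5 gives 175 − 16.3×19.5 = -142.85 → no gain ✓.
High-ability (own payoff 175 − 7.6×19.5 = 26.8): to s=0 gives 54 → profitable ✗; to s=12.0 gives 146 − 7.6×12.0 = 54.8 → profitable ✗.
3 of the 6 constraints hold; not an equilibrium.

3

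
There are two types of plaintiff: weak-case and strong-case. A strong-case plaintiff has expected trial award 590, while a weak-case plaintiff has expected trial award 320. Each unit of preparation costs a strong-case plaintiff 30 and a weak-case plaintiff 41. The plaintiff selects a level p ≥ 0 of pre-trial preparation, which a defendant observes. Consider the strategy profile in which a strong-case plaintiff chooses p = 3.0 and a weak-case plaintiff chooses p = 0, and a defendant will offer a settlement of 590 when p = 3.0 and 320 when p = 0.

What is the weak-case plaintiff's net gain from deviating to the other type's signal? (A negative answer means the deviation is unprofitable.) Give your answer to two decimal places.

Playing p = 0 the weak-case plaintiff receives 320.
Deviating to p = 3.0 brings payment 590 at cost 41 × 3.0 = 123, netting 467.
Gain from deviating: 467 − 320 = 147.00.
The gain is positive, so the weak-case type's incentive-compatibility constraint is violated — this profile is not a separating equilibrium.

147.00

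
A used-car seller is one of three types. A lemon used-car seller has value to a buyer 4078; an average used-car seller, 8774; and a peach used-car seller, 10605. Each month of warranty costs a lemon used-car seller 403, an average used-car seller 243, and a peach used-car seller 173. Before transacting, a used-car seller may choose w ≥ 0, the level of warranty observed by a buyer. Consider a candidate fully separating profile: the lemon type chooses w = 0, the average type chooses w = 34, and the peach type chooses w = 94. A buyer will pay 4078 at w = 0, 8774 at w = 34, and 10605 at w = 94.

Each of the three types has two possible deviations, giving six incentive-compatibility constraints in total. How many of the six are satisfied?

Peach (own payoff 10605 − 173×94 = -5657): to w=0 gives 4078 → profitable ✗; to w=34 gives 8774 − 173×34 = 2892 → profitable ✗.
Lemon (own payoff 4078): to w=34 gives 8774 − 403×34 = -4928 → no gain ✓; to w=94 gives 10605 − 403×94 = -27277 → no gain ✓.
Average (own payoff 8774 − 243×34 = 512): to w=0 gives 4078 → profitable ✗; to w=94 gives 10605 − 243×94 = -12237 → no gain ✓.
3 of the 6 constraints hold; not an equilibrium.

3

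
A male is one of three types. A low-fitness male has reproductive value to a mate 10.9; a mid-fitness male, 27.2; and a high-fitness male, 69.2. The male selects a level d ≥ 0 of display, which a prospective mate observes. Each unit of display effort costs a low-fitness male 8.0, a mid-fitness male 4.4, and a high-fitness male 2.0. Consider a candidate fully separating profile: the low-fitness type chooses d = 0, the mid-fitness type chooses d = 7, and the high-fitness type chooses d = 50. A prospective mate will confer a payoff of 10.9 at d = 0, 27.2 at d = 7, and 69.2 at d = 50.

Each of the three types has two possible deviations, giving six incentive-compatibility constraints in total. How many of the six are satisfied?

3

Mid-fitness (own payoff 27.2 − 4.4×7 = -3.6): to d=0 gives 10.9 → profitable ✗; to d=50 gives 69.2 − 4.4×50 = -150.8 → no gain ✓.
High-fitness (own payoff 69.2 − 2.0×50 = -30.8): to d=0 gives 10.9 → profitable ✗; to d=7 gives 27.2 − 2.0×7 = 13.2 → profitable ✗.
Low-fitness (own payoff 10.9): to d=7 gives 27.2 − 8.0×7 = -28.8 → no gain ✓; to d=50 gives 69.2 − 8.0×50 = -330.8 → no gain ✓.
3 of the 6 constraints hold; not an equilibrium.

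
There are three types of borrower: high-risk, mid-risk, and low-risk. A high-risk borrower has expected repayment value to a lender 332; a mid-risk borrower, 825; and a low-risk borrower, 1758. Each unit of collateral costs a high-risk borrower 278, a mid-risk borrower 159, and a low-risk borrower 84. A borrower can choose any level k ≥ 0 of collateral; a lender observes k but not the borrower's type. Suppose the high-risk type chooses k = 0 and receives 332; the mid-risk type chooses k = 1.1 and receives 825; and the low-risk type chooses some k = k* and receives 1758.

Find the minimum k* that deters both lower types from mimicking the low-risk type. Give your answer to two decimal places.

High-risk type (on-path payoff 332) won't mimic when 332 ≥ 1758 − 278·k*, i.e. k* ≥ 5.13.
Mid-risk type (on-path payoff 825 − 159×1.1 = 650.1) won't mimic when 650.1 ≥ 1758 − 159·k*, i.e. k* ≥ 6.97.
Both must hold, so k* = max(5.13, 6.97) = 6.97. The mid-risk type's constraint binds.

6.97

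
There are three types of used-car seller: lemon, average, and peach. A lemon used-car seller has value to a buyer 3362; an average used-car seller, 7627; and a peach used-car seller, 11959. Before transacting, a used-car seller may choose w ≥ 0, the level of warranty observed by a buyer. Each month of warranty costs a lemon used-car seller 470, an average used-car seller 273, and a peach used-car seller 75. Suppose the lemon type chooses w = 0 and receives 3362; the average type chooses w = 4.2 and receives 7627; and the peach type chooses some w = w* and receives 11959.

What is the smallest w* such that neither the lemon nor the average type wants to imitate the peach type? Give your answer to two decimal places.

Average type (on-path payoff 7627 − 273×4.2 = 6480.4) won't mimic when 6480.4 ≥ 11959 − 273·w*, i.e. w* ≥ 20.07.
Lemon type (on-path payoff 3362) won't mimic when 3362 ≥ 11959 − 470·w*, i.e. w* ≥ 18.29.
Both must hold, so w* = max(18.29, 20.07) = 20.07. The average type's constraint binds.

20.07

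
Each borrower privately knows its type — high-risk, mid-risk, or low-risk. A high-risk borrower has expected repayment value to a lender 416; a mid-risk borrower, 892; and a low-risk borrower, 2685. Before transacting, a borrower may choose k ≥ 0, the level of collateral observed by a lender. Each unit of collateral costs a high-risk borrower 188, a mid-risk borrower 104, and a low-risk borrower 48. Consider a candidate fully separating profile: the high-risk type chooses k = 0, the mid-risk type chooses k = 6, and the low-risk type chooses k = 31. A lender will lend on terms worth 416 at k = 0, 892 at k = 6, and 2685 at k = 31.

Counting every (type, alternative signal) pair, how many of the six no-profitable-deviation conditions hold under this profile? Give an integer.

Low-risk (own payoff 2685 − 48×31 = 1197): to k=0 gives 416 → no gain ✓; to k=6 gives 892 − 48×6 = 604 → no gain ✓.
High-risk (own payoff 416): to k=6 gives 892 − 188×6 = -236 → no gain ✓; to k=31 gives 2685 − 188×31 = -3143 → no gain ✓.
Mid-risk (own payoff 892 − 104×6 = 268): to k=0 gives 416 → profitable ✗; to k=31 gives 2685 − 104×31 = -539 → no gain ✓.
5 of the 6 constraints hold; not an equilibrium.

5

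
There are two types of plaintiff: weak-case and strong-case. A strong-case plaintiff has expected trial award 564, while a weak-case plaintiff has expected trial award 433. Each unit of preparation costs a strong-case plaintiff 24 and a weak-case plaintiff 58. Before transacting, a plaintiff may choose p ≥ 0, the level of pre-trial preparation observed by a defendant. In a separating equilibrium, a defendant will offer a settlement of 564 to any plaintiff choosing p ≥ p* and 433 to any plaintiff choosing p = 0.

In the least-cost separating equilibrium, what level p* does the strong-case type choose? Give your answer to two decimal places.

2.26

A weak-case plaintiff choosing p = 0 receives 433.
Imitating at p* instead would pay 564 at cost 58·p*, netting 564 − 58·p*.
Indifference: 433 = 564 − 58·p*, so p* = (564 − 433) / 58 ≈ 2.26.
At p* the weak-case type's incentive constraint just binds; the strong-case type strictly prefers p* since its per-unit cost is lower.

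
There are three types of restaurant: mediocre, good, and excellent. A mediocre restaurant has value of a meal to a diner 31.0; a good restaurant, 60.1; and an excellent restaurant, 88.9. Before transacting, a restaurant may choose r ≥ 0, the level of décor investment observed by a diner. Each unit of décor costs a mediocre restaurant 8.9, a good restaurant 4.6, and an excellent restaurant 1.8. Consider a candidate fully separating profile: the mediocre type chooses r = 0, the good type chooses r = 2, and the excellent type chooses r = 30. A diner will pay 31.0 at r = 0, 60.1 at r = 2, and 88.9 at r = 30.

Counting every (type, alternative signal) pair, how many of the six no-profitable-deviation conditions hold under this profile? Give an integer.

4

Mediocre (own payoff 31.0): to r=2 gives 60.1 − 8.9×2 = 42.3 → profitable ✗; to r=30 gives 88.9 − 8.9×30 = -178.1 → no gain ✓.
Good (own payoff 60.1 − 4.6×2 = 50.9): to r=0 gives 31.0 → no gain ✓; to r=30 gives 88.9 − 4.6×30 = -49.1 → no gain ✓.
Excellent (own payoff 88.9 − 1.8×30 = 34.9): to r=0 gives 31.0 → no gain ✓; to r=2 gives 60.1 − 1.8×2 = 56.5 → profitable ✗.
4 of the 6 constraints hold; not an equilibrium.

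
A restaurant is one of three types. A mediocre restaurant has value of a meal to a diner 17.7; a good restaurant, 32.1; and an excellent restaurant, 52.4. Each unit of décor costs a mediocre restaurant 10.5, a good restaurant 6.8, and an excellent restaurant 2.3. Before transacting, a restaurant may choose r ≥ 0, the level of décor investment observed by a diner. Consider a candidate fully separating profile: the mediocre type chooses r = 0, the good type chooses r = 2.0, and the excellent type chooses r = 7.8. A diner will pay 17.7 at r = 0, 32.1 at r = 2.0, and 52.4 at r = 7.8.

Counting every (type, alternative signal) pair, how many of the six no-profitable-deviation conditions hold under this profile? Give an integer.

Excellent (own payoff 52.4 − 2.3×7.8 = 34.46): to r=0 gives 17.7 → no gain ✓; to r=2.0 gives 32.1 − 2.3×2.0 = 27.5 → no gain ✓.
Mediocre (own payoff 17.7): to r=2.0 gives 32.1 − 10.5×2.0 = 11.1 → no gain ✓; to r=7.8 gives 52.4 − 10.5×7.8 = -29.5 → no gain ✓.
Good (own payoff 32.1 − 6.8×2.0 = 18.5): to r=0 gives 17.7 → no gain ✓; to r=7.8 gives 52.4 − 6.8×7.8 = -0.64 → no gain ✓.
6 of the 6 constraints hold; this profile is a separating equilibrium.

6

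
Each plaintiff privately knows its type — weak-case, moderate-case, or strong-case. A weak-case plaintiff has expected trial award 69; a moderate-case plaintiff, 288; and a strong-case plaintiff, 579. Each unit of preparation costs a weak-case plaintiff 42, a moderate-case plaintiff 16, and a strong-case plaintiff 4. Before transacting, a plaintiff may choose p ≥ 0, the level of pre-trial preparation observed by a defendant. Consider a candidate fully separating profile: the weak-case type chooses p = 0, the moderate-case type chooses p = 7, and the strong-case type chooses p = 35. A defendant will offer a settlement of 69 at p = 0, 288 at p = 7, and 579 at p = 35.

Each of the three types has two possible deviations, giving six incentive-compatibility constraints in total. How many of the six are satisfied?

6

Moderate-case (own payoff 288 − 16×7 = 176): to p=0 gives 69 → no gain ✓; to p=35 gives 579 − 16×35 = 19 → no gain ✓.
Strong-case (own payoff 579 − 4×35 = 439): to p=0 gives 69 → no gain ✓; to p=7 gives 288 − 4×7 = 260 → no gain ✓.
Weak-case (own payoff 69): to p=7 gives 288 − 42×7 = -6 → no gain ✓; to p=35 gives 579 − 42×35 = -891 → no gain ✓.
6 of the 6 constraints hold; this profile is a separating equilibrium.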